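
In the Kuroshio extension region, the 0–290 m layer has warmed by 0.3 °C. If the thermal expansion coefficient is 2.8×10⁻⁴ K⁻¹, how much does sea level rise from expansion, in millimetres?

Δh = αΔT·H = 2.8×10⁻⁴ × 0.3 × 290 = 0.02436 m

24 mm of thermosteric rise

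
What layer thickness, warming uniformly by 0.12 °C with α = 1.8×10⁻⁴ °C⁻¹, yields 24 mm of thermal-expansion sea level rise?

about 1100 m

H = Δh/(αΔT) = 0.024 / (1.8×10⁻⁴ × 0.12) ≈ 1111 m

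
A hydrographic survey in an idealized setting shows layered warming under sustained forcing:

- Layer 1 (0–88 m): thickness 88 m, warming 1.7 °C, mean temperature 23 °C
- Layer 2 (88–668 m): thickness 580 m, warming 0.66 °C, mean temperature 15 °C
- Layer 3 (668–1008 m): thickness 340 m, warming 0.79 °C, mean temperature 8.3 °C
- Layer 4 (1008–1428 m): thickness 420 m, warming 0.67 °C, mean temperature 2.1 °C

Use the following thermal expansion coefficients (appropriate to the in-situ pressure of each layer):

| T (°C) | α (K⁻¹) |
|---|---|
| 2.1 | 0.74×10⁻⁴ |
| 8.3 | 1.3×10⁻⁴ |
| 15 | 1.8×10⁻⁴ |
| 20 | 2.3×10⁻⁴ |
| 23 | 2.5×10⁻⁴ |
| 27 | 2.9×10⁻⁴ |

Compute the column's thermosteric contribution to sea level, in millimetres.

Δh = 162 mm

Layer 1 at 23 °C → α = 2.5×10⁻⁴ K⁻¹
Layer 2 at 15 °C → α = 1.8×10⁻⁴ K⁻¹
Layer 3 at 8.3 °C → α = 1.3×10⁻⁴ K⁻¹
Layer 4 at 2.1 °C → α = 0.74×10⁻⁴ K⁻¹
1.7 × 2.5×10⁻⁴ × 88 = 0.03740 m
88–668 m: 0.66 × 1.8×10⁻⁴ × 580 = 0.068904 m
668–1008 m: 1.3×10⁻⁴ × 0.79 × 340 = 0.034918 m
Layer 4: 0.67 × 0.74×10⁻⁴ × 420 = 0.0208236 m
Δh = 0.03740 + 0.068904 + 0.034918 + 0.0208236 = 0.1620456 m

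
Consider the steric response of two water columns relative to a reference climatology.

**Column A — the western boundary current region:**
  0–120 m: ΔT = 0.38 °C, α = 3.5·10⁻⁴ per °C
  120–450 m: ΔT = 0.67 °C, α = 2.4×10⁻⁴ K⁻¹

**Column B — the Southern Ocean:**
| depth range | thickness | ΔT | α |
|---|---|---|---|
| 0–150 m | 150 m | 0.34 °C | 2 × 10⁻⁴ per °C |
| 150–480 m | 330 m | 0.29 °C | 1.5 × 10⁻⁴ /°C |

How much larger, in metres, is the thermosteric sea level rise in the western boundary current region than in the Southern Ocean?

0.044 m

A 3.5×10⁻⁴ × 0.38 × 120 = 0.01596 m
A 330 × 0.67 × 2.4×10⁻⁴ = 0.053064 m
A total: 0.069024 m
B Layer 1: 2×10⁻⁴ × 150 × 0.34 = 0.01020 m
B 330 × 1.5×10⁻⁴ × 0.29 = 0.014355 m
B total: 0.024555 m
Difference: 0.069024 − 0.024555 = 0.044469 m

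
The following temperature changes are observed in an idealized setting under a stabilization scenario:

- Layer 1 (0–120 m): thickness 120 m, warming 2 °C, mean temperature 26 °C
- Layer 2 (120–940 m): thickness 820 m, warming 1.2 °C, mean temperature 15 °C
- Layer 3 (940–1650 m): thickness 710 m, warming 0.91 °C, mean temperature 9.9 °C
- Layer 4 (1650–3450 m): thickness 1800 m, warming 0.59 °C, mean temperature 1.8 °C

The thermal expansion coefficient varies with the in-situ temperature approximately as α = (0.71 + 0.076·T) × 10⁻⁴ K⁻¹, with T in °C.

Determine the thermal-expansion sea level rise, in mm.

Layer 1: α = (0.71 + 0.076×26)×10⁻⁴ = 2.686×10⁻⁴ K⁻¹
Layer 2: α = (0.71 + 0.076×15)×10⁻⁴ = 1.85×10⁻⁴ K⁻¹
Layer 3: α = (0.71 + 0.076×9.9)×10⁻⁴ = 1.4624×10⁻⁴ K⁻¹
Layer 4: α = (0.71 + 0.076×1.8)×10⁻⁴ = 0.8468×10⁻⁴ K⁻¹
0–120 m: 2.686×10⁻⁴ × 2 × 120 = 0.064464 m
Layer 2: 820 × 1.85×10⁻⁴ × 1.2 = 0.18204 m
940–1650 m: 0.91 × 710 × 1.4624×10⁻⁴ = 0.094485664 m
1650–3450 m: 1800 × 0.8468×10⁻⁴ × 0.59 = 0.08993016 m
Δh = 0.064464 + 0.18204 + 0.094485664 + 0.08993016 = 0.430919824 m ≈ 430 mm

Δh = 430 mm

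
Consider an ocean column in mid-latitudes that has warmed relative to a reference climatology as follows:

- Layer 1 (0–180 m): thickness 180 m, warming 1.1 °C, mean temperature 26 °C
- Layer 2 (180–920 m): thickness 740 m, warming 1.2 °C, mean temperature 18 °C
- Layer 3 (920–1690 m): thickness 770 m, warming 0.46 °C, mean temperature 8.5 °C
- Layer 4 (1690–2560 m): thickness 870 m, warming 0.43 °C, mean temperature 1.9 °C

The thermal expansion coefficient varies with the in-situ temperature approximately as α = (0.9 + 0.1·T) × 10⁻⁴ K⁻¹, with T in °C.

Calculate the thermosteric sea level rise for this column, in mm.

412 mm

Layer 1: α = (0.9 + 0.1×26)×10⁻⁴ = 3.5×10⁻⁴ K⁻¹
Layer 2: α = (0.9 + 0.1×18)×10⁻⁴ = 2.7×10⁻⁴ K⁻¹
Layer 3: α = (0.9 + 0.1×8.5)×10⁻⁴ = 1.75×10⁻⁴ K⁻¹
Layer 4: α = (0.9 + 0.1×1.9)×10⁻⁴ = 1.09×10⁻⁴ K⁻¹
3.5×10⁻⁴ × 1.1 × 180 = 0.06930 m
Layer 2: 740 × 1.2 × 2.7×10⁻⁴ = 0.23976 m
Layer 3: 0.46 × 1.75×10⁻⁴ × 770 = 0.061985 m
1.09×10⁻⁴ × 870 × 0.43 = 0.0407769 m
Δh = 0.06930 + 0.23976 + 0.061985 + 0.0407769 = 0.4118219 m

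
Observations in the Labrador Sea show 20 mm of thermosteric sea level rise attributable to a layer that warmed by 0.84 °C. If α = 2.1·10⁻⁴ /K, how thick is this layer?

H = Δh/(αΔT) = 0.02 / (2.1×10⁻⁴ × 0.84) ≈ 113.4 m

113 m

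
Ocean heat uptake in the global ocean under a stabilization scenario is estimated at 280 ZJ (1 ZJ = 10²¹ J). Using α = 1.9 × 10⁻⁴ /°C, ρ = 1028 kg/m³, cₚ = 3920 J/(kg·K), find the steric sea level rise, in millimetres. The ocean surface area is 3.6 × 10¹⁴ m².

about 36.7 mm

Per unit area: Q = 280×10²¹ / (3.6×10¹⁴) ≈ 7.778×10⁸ J/m²
Δh = αQ/(ρcₚ) = 1.9×10⁻⁴ × 7.778×10⁸ / (1028 × 3920) ≈ 0.036673 m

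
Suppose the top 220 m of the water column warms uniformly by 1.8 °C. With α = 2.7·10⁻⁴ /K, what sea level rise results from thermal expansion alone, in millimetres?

Δh = αΔT·H = 2.7×10⁻⁴ × 1.8 × 220 = 0.10692 m

Δh ≈ 107 mm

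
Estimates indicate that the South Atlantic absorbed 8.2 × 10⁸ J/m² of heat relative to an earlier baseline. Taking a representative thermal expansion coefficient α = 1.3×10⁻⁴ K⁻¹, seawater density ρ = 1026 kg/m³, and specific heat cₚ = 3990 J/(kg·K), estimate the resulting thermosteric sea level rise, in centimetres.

Δh = αQ/(ρcₚ) = 1.3×10⁻⁴ × 8.2×10⁸ / (1026 × 3990) ≈ 0.02604 m

about 2.6 cm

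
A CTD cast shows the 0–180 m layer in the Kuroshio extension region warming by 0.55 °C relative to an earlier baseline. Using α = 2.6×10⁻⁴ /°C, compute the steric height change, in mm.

Δh = αΔT·H = 2.6×10⁻⁴ × 0.55 × 180 = 0.02574 m

about 26 mm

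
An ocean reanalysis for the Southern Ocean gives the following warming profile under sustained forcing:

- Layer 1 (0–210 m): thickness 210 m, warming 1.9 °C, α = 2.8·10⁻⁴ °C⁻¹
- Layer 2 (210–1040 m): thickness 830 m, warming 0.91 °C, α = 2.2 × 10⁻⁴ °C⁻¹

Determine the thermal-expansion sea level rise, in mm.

Layer 1: 210 × 2.8×10⁻⁴ × 1.9 = 0.11172 m
Layer 2: 830 × 2.2×10⁻⁴ × 0.91 = 0.166166 m
Δh = 0.11172 + 0.166166 = 0.277886 m ≈ 280 mm

about 280 mm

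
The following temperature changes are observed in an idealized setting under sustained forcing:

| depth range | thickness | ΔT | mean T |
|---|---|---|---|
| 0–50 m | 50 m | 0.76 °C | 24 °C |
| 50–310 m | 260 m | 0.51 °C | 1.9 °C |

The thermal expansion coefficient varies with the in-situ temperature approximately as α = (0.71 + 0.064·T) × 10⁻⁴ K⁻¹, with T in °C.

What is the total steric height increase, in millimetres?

Layer 1: α = (0.71 + 0.064×24)×10⁻⁴ = 2.246×10⁻⁴ K⁻¹
Layer 2: α = (0.71 + 0.064×1.9)×10⁻⁴ = 0.8316×10⁻⁴ K⁻¹
0–50 m: 50 × 2.246×10⁻⁴ × 0.76 = 0.0085348 m
50–310 m: 260 × 0.8316×10⁻⁴ × 0.51 = 0.011027016 m
Δh = 0.0085348 + 0.011027016 = 0.019561816 m

Δh = 19.6 mm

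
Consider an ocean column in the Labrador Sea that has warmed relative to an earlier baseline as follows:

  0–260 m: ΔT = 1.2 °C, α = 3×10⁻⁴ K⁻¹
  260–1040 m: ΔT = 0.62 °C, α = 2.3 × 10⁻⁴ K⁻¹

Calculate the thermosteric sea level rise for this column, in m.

Layer 1: 3×10⁻⁴ × 1.2 × 260 = 0.09360 m
Layer 2: 780 × 2.3×10⁻⁴ × 0.62 = 0.111228 m
Δh = 0.09360 + 0.111228 = 0.204828 m

about 0.205 m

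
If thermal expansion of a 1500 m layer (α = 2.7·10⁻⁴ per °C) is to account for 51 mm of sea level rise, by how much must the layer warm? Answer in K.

about 0.13 K

ΔT = Δh/(αH) = 0.051 / (2.7×10⁻⁴ × 1500) ≈ 0.1259 K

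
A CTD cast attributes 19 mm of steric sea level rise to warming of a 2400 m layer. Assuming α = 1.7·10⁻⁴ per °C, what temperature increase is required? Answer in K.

ΔT = Δh/(αH) = 0.019 / (1.7×10⁻⁴ × 2400) ≈ 0.04657 K

ΔT ≈ 0.047 K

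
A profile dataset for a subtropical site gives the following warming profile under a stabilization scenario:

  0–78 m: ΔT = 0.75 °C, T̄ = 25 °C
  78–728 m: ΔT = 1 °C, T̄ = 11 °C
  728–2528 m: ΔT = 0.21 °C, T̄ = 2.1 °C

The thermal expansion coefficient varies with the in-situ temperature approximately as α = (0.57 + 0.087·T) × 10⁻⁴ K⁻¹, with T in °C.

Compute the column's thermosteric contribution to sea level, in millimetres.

Δh ≈ 144 mm

Layer 1: α = (0.57 + 0.087×25)×10⁻⁴ = 2.745×10⁻⁴ K⁻¹
Layer 2: α = (0.57 + 0.087×11)×10⁻⁴ = 1.527×10⁻⁴ K⁻¹
Layer 3: α = (0.57 + 0.087×2.1)×10⁻⁴ = 0.7527×10⁻⁴ K⁻¹
0–78 m: 78 × 0.75 × 2.745×10⁻⁴ = 0.01605825 m
Layer 2: 650 × 1.527×10⁻⁴ × 1 = 0.099255 m
0.7527×10⁻⁴ × 1800 × 0.21 = 0.02845206 m
Δh = 0.01605825 + 0.099255 + 0.02845206 = 0.14376531 m ≈ 144 mm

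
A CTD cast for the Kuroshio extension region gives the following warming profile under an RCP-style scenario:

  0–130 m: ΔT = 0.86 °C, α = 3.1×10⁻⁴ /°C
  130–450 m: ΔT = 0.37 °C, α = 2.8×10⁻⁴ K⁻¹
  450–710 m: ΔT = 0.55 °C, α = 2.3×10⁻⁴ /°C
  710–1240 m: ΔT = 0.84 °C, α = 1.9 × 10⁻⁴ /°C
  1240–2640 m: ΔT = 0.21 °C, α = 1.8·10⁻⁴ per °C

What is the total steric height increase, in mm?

about 238 mm

130 × 0.86 × 3.1×10⁻⁴ = 0.034658 m
Layer 2: 320 × 2.8×10⁻⁴ × 0.37 = 0.033152 m
2.3×10⁻⁴ × 0.55 × 260 = 0.03289 m
710–1240 m: 530 × 1.9×10⁻⁴ × 0.84 = 0.084588 m
1400 × 1.8×10⁻⁴ × 0.21 = 0.05292 m
Δh = 0.034658 + 0.033152 + 0.03289 + 0.084588 + 0.05292 = 0.238208 m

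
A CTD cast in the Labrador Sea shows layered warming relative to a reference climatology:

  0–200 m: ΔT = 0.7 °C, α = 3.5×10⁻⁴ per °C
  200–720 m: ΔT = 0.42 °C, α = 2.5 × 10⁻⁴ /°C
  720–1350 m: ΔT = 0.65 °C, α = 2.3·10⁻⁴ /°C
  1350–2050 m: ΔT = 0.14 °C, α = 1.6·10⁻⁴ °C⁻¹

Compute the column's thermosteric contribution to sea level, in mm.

200 × 3.5×10⁻⁴ × 0.7 = 0.04900 m
200–720 m: 2.5×10⁻⁴ × 520 × 0.42 = 0.05460 m
720–1350 m: 630 × 2.3×10⁻⁴ × 0.65 = 0.094185 m
1.6×10⁻⁴ × 0.14 × 700 = 0.01568 m
Δh = 0.04900 + 0.05460 + 0.094185 + 0.01568 = 0.213465 m ≈ 213 mm

Δh = 213 mm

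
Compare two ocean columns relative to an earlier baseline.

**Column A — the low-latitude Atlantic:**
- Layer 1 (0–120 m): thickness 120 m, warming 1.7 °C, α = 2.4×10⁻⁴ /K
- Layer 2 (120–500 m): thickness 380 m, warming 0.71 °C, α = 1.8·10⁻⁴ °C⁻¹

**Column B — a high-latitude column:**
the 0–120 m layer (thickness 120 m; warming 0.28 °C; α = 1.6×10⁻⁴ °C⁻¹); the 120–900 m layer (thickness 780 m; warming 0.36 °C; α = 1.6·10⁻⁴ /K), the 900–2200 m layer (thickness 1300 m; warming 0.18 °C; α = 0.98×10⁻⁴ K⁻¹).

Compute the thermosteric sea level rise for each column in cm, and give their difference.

Δh_A ≈ 9.75 cm, Δh_B ≈ 7.32 cm; difference ≈ 2.43 cm

A 2.4×10⁻⁴ × 1.7 × 120 = 0.04896 m
A 380 × 1.8×10⁻⁴ × 0.71 = 0.048564 m
A total: 0.097524 m
B Layer 1: 120 × 1.6×10⁻⁴ × 0.28 = 0.005376 m
B Layer 2: 0.36 × 1.6×10⁻⁴ × 780 = 0.044928 m
B Layer 3: 0.98×10⁻⁴ × 1300 × 0.18 = 0.022932 m
B total: 0.073236 m
Difference: 0.097524 − 0.073236 = 0.024288 m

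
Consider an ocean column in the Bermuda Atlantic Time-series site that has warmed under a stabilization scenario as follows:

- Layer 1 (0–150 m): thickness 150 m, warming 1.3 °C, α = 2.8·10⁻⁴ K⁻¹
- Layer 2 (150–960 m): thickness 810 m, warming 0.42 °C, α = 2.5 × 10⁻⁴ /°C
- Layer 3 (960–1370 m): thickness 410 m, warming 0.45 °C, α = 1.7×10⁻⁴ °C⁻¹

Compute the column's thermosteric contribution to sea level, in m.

Δh ≈ 0.17 m

150 × 1.3 × 2.8×10⁻⁴ = 0.05460 m
150–960 m: 0.42 × 810 × 2.5×10⁻⁴ = 0.08505 m
Layer 3: 0.45 × 410 × 1.7×10⁻⁴ = 0.031365 m
Δh = 0.05460 + 0.08505 + 0.031365 = 0.171015 m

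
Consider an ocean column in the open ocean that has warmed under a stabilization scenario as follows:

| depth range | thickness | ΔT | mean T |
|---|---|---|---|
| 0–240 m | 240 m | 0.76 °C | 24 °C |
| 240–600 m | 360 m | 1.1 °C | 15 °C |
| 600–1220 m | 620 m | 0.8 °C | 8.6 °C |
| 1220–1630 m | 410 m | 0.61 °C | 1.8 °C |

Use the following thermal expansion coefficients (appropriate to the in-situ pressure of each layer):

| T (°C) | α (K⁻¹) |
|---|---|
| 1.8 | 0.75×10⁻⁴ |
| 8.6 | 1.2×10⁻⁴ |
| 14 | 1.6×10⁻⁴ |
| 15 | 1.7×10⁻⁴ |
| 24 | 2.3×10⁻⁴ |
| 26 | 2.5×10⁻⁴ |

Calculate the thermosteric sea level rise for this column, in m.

Δh = 0.188 m

Layer 1 at 24 °C → α = 2.3×10⁻⁴ K⁻¹
Layer 2 at 15 °C → α = 1.7×10⁻⁴ K⁻¹
Layer 3 at 8.6 °C → α = 1.2×10⁻⁴ K⁻¹
Layer 4 at 1.8 °C → α = 0.75×10⁻⁴ K⁻¹
Layer 1: 2.3×10⁻⁴ × 0.76 × 240 = 0.041952 m
Layer 2: 360 × 1.1 × 1.7×10⁻⁴ = 0.06732 m
600–1220 m: 1.2×10⁻⁴ × 620 × 0.8 = 0.05952 m
0.75×10⁻⁴ × 0.61 × 410 = 0.0187575 m
Δh = 0.041952 + 0.06732 + 0.05952 + 0.0187575 = 0.1875495 m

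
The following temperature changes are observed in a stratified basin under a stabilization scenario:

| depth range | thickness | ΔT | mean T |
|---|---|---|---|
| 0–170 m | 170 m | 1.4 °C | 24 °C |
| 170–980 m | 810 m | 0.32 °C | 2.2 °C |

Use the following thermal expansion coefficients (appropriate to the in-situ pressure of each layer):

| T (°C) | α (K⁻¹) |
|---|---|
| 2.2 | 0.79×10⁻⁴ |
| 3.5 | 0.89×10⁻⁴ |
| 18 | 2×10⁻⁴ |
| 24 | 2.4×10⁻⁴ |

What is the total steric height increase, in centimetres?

7.8 cm of thermosteric rise

Layer 1 at 24 °C → α = 2.4×10⁻⁴ K⁻¹
Layer 2 at 2.2 °C → α = 0.79×10⁻⁴ K⁻¹
170 × 1.4 × 2.4×10⁻⁴ = 0.05712 m
0.79×10⁻⁴ × 810 × 0.32 = 0.0204768 m
Δh = 0.05712 + 0.0204768 = 0.0775968 m ≈ 7.8 cm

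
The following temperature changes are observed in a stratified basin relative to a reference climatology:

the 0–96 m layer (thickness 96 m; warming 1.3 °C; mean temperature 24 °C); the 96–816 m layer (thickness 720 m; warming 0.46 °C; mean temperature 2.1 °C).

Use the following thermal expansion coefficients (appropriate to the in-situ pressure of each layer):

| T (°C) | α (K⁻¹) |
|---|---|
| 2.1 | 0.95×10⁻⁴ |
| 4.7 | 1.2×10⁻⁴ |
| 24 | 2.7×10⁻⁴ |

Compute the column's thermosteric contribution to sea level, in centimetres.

Layer 1 at 24 °C → α = 2.7×10⁻⁴ K⁻¹
Layer 2 at 2.1 °C → α = 0.95×10⁻⁴ K⁻¹
Layer 1: 2.7×10⁻⁴ × 96 × 1.3 = 0.033696 m
96–816 m: 720 × 0.95×10⁻⁴ × 0.46 = 0.031464 m
Δh = 0.033696 + 0.031464 = 0.06516 m

Δh ≈ 6.52 cm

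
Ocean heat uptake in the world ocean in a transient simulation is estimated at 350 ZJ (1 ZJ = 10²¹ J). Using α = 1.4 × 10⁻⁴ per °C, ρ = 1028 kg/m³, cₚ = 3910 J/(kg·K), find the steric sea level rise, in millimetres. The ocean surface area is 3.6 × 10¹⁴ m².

33.9 mm of thermosteric rise

Per unit area: Q = 350×10²¹ / (3.6×10¹⁴) ≈ 9.722×10⁸ J/m²
Δh = αQ/(ρcₚ) = 1.4×10⁻⁴ × 9.722×10⁸ / (1028 × 3910) ≈ 0.033862 m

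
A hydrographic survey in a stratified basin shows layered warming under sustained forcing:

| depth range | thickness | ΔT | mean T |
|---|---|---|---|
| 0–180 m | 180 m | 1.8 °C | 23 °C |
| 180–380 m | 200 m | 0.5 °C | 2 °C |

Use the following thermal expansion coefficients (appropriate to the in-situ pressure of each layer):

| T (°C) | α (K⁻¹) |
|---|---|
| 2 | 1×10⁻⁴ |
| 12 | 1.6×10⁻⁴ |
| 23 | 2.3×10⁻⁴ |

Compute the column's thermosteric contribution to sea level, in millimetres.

Layer 1 at 23 °C → α = 2.3×10⁻⁴ K⁻¹
Layer 2 at 2 °C → α = 1×10⁻⁴ K⁻¹
Layer 1: 1.8 × 180 × 2.3×10⁻⁴ = 0.07452 m
180–380 m: 1×10⁻⁴ × 0.5 × 200 = 0.01000 m
Δh = 0.07452 + 0.01000 = 0.08452 m

Δh ≈ 85 mm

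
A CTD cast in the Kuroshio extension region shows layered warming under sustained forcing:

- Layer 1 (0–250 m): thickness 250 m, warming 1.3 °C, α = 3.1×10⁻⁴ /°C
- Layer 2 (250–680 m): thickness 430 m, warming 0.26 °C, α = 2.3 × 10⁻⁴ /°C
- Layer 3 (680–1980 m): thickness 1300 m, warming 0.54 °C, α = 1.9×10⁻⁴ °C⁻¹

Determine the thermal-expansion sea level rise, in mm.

260 mm

Layer 1: 250 × 3.1×10⁻⁴ × 1.3 = 0.10075 m
0.26 × 430 × 2.3×10⁻⁴ = 0.025714 m
Layer 3: 0.54 × 1.9×10⁻⁴ × 1300 = 0.13338 m
Δh = 0.10075 + 0.025714 + 0.13338 = 0.259844 m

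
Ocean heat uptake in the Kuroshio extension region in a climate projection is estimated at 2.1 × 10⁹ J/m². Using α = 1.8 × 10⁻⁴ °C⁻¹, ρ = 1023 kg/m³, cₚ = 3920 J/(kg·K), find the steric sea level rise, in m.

Δh ≈ 0.0943 m

Δh = αQ/(ρcₚ) = 1.8×10⁻⁴ × 2.1×10⁹ / (1023 × 3920) ≈ 0.094261 m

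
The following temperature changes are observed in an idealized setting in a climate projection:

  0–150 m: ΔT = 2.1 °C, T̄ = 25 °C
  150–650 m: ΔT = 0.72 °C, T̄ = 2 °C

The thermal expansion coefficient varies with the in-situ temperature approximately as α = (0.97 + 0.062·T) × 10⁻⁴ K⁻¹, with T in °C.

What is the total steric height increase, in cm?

11.9 cm

Layer 1: α = (0.97 + 0.062×25)×10⁻⁴ = 2.52×10⁻⁴ K⁻¹
Layer 2: α = (0.97 + 0.062×2)×10⁻⁴ = 1.094×10⁻⁴ K⁻¹
Layer 1: 2.1 × 150 × 2.52×10⁻⁴ = 0.07938 m
500 × 1.094×10⁻⁴ × 0.72 = 0.039384 m
Δh = 0.07938 + 0.039384 = 0.118764 m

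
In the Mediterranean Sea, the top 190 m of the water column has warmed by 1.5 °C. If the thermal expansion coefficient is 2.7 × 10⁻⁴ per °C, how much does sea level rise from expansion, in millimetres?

Δh = αΔT·H = 2.7×10⁻⁴ × 1.5 × 190 = 0.07695 m

Δh = 77 mm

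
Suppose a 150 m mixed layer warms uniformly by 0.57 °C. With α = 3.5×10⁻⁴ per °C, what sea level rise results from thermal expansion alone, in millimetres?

Δh = αΔT·H = 3.5×10⁻⁴ × 0.57 × 150 = 0.029925 m

30 mm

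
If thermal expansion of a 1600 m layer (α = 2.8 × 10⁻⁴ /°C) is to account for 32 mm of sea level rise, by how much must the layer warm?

ΔT ≈ 0.071 K

ΔT = Δh/(αH) = 0.032 / (2.8×10⁻⁴ × 1600) ≈ 0.07143 K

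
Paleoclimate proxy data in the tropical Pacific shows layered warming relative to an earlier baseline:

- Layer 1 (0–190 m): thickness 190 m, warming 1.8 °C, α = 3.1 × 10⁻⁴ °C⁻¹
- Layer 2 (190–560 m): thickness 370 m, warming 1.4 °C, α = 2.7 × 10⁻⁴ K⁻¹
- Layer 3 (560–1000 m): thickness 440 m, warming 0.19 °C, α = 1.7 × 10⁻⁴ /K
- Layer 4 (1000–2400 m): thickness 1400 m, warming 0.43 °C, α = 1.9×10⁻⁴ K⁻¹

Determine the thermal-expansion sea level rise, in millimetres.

370 mm

190 × 1.8 × 3.1×10⁻⁴ = 0.10602 m
190–560 m: 2.7×10⁻⁴ × 370 × 1.4 = 0.13986 m
560–1000 m: 0.19 × 440 × 1.7×10⁻⁴ = 0.014212 m
Layer 4: 1.9×10⁻⁴ × 0.43 × 1400 = 0.11438 m
Δh = 0.10602 + 0.13986 + 0.014212 + 0.11438 = 0.374472 m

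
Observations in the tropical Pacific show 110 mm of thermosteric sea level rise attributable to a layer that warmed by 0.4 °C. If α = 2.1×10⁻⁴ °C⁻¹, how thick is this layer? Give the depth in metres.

H = Δh/(αΔT) = 0.11 / (2.1×10⁻⁴ × 0.4) ≈ 1310 m

about 1310 m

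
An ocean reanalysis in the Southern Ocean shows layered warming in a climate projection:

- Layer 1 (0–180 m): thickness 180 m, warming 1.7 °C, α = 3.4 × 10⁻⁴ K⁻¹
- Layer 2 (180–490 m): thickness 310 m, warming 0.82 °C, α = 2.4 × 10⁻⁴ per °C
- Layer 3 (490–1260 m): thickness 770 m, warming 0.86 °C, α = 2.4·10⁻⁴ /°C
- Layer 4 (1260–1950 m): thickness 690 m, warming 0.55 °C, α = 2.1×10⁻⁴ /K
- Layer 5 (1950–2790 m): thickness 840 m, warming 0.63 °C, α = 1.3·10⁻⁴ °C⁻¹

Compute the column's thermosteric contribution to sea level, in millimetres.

0–180 m: 3.4×10⁻⁴ × 180 × 1.7 = 0.10404 m
310 × 2.4×10⁻⁴ × 0.82 = 0.061008 m
490–1260 m: 770 × 0.86 × 2.4×10⁻⁴ = 0.158928 m
1260–1950 m: 2.1×10⁻⁴ × 0.55 × 690 = 0.079695 m
1950–2790 m: 1.3×10⁻⁴ × 0.63 × 840 = 0.068796 m
Δh = 0.10404 + 0.061008 + 0.158928 + 0.079695 + 0.068796 = 0.472467 m ≈ 472 mm

Δh = 472 mm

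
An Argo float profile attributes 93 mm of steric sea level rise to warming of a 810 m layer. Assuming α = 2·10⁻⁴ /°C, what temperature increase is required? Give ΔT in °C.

ΔT = Δh/(αH) = 0.093 / (2×10⁻⁴ × 810) ≈ 0.5741 °C

about 0.574 °C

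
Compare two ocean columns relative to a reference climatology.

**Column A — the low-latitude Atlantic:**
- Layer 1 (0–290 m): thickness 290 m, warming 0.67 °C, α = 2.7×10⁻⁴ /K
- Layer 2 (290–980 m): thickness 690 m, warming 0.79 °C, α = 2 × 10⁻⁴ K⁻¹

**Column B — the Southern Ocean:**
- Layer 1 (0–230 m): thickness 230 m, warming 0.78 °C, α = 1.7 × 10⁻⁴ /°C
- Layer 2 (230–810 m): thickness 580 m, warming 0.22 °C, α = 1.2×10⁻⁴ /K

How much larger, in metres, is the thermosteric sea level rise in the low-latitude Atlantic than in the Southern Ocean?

0.116 m

A Layer 1: 0.67 × 2.7×10⁻⁴ × 290 = 0.052461 m
A Layer 2: 2×10⁻⁴ × 690 × 0.79 = 0.10902 m
A total: 0.161481 m
B 0.78 × 230 × 1.7×10⁻⁴ = 0.030498 m
B 1.2×10⁻⁴ × 580 × 0.22 = 0.015312 m
B total: 0.04581 m
Difference: 0.161481 − 0.04581 = 0.115671 m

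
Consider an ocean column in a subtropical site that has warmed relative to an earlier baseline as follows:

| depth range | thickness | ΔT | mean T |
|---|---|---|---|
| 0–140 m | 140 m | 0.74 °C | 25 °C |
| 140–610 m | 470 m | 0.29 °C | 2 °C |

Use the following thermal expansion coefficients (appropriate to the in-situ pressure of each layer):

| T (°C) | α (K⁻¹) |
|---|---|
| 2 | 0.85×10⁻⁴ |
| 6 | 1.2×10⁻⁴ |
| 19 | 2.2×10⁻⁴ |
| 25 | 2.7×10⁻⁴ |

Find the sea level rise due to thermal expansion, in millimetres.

Δh = 39.6 mm

Layer 1 at 25 °C → α = 2.7×10⁻⁴ K⁻¹
Layer 2 at 2 °C → α = 0.85×10⁻⁴ K⁻¹
0–140 m: 2.7×10⁻⁴ × 0.74 × 140 = 0.027972 m
140–610 m: 0.29 × 0.85×10⁻⁴ × 470 = 0.0115855 m
Δh = 0.027972 + 0.0115855 = 0.0395575 m ≈ 39.6 mm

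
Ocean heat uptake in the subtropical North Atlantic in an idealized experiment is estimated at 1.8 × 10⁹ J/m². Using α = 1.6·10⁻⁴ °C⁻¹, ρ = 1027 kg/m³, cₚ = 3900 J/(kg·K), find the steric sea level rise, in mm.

Δh = αQ/(ρcₚ) = 1.6×10⁻⁴ × 1.8×10⁹ / (1027 × 3900) ≈ 0.071905 m

71.9 mm of thermosteric rise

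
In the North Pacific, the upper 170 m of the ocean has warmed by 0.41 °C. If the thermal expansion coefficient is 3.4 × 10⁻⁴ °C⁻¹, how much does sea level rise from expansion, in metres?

0.024 m of thermosteric rise

Δh = αΔT·H = 3.4×10⁻⁴ × 0.41 × 170 = 0.023698 m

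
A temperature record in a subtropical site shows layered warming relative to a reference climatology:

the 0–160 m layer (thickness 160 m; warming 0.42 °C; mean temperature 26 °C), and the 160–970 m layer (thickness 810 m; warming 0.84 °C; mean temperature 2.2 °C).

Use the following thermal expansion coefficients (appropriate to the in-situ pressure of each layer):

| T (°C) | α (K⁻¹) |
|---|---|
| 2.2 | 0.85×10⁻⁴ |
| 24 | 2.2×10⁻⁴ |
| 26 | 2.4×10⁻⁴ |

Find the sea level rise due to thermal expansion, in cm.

7.4 cm of thermosteric rise

Layer 1 at 26 °C → α = 2.4×10⁻⁴ K⁻¹
Layer 2 at 2.2 °C → α = 0.85×10⁻⁴ K⁻¹
160 × 0.42 × 2.4×10⁻⁴ = 0.016128 m
160–970 m: 810 × 0.85×10⁻⁴ × 0.84 = 0.057834 m
Δh = 0.016128 + 0.057834 = 0.073962 m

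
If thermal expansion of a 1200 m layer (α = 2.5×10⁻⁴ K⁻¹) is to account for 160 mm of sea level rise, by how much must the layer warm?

ΔT = Δh/(αH) = 0.16 / (2.5×10⁻⁴ × 1200) ≈ 0.5333 K

about 0.53 K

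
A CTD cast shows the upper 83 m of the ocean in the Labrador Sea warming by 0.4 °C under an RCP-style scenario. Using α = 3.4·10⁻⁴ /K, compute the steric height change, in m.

Δh = αΔT·H = 3.4×10⁻⁴ × 0.4 × 83 = 0.011288 m

0.0113 m of thermosteric rise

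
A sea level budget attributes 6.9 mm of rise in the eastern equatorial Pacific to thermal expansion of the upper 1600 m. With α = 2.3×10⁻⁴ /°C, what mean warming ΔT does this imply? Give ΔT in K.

ΔT = Δh/(αH) = 0.0069 / (2.3×10⁻⁴ × 1600) = 0.01875 K

about 0.0188 K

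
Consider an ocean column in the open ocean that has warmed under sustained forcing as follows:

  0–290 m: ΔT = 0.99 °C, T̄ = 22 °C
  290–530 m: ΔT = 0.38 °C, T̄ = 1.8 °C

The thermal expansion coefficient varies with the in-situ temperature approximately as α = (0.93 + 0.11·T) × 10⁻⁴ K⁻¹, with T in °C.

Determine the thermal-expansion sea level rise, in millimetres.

Layer 1: α = (0.93 + 0.11×22)×10⁻⁴ = 3.35×10⁻⁴ K⁻¹
Layer 2: α = (0.93 + 0.11×1.8)×10⁻⁴ = 1.128×10⁻⁴ K⁻¹
Layer 1: 0.99 × 290 × 3.35×10⁻⁴ = 0.0961785 m
Layer 2: 0.38 × 240 × 1.128×10⁻⁴ = 0.01028736 m
Δh = 0.0961785 + 0.01028736 = 0.10646586 m

Δh = 106 mm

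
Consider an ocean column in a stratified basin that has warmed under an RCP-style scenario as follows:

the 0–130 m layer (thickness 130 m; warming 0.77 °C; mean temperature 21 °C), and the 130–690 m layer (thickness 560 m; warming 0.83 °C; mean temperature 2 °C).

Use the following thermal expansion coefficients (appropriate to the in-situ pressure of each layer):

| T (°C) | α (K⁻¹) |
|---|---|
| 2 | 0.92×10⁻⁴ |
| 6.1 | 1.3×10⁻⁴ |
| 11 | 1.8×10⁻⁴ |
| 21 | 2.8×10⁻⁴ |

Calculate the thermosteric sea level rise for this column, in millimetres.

Layer 1 at 21 °C → α = 2.8×10⁻⁴ K⁻¹
Layer 2 at 2 °C → α = 0.92×10⁻⁴ K⁻¹
Layer 1: 130 × 0.77 × 2.8×10⁻⁴ = 0.028028 m
Layer 2: 0.83 × 560 × 0.92×10⁻⁴ = 0.0427616 m
Δh = 0.028028 + 0.0427616 = 0.0707896 m ≈ 70.8 mm

70.8 mm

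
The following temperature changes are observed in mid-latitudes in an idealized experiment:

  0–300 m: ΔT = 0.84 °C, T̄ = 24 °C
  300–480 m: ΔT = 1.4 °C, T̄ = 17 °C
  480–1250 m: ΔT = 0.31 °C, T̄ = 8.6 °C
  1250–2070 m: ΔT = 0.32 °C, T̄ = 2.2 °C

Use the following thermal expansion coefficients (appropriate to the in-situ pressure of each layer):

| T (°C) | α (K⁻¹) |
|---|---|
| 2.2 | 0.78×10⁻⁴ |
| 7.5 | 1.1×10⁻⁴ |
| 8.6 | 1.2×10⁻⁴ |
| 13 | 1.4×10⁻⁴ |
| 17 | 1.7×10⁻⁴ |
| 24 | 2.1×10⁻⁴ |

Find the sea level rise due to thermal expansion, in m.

Layer 1 at 24 °C → α = 2.1×10⁻⁴ K⁻¹
Layer 2 at 17 °C → α = 1.7×10⁻⁴ K⁻¹
Layer 3 at 8.6 °C → α = 1.2×10⁻⁴ K⁻¹
Layer 4 at 2.2 °C → α = 0.78×10⁻⁴ K⁻¹
Layer 1: 300 × 0.84 × 2.1×10⁻⁴ = 0.05292 m
Layer 2: 180 × 1.7×10⁻⁴ × 1.4 = 0.04284 m
480–1250 m: 770 × 1.2×10⁻⁴ × 0.31 = 0.028644 m
1250–2070 m: 820 × 0.32 × 0.78×10⁻⁴ = 0.0204672 m
Δh = 0.05292 + 0.04284 + 0.028644 + 0.0204672 = 0.1448712 m ≈ 0.14 m

0.14 m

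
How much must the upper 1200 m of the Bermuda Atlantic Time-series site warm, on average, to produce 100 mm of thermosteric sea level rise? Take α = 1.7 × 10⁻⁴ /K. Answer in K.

ΔT = Δh/(αH) = 0.1 / (1.7×10⁻⁴ × 1200) ≈ 0.4902 K

0.490 K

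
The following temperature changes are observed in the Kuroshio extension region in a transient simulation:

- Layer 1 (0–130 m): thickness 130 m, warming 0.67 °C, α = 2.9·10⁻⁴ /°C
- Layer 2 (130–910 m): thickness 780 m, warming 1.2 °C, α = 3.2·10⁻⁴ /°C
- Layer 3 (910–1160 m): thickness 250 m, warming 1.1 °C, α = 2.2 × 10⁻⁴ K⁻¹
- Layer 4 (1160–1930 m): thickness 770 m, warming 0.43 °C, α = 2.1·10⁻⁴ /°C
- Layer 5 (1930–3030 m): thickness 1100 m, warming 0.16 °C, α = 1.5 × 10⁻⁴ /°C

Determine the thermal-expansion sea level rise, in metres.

0.67 × 130 × 2.9×10⁻⁴ = 0.025259 m
3.2×10⁻⁴ × 780 × 1.2 = 0.29952 m
250 × 1.1 × 2.2×10⁻⁴ = 0.06050 m
1160–1930 m: 2.1×10⁻⁴ × 0.43 × 770 = 0.069531 m
Layer 5: 1100 × 1.5×10⁻⁴ × 0.16 = 0.02640 m
Δh = 0.025259 + 0.29952 + 0.06050 + 0.069531 + 0.02640 = 0.48121 m

about 0.481 m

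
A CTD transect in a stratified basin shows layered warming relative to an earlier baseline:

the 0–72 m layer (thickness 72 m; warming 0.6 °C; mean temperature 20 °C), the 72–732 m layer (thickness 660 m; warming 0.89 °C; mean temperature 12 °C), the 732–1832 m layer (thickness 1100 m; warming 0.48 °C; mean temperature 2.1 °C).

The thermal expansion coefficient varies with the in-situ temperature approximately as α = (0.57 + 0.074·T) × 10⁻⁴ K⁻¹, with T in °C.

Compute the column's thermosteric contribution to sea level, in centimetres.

13 cm

Layer 1: α = (0.57 + 0.074×20)×10⁻⁴ = 2.05×10⁻⁴ K⁻¹
Layer 2: α = (0.57 + 0.074×12)×10⁻⁴ = 1.458×10⁻⁴ K⁻¹
Layer 3: α = (0.57 + 0.074×2.1)×10⁻⁴ = 0.7254×10⁻⁴ K⁻¹
0.6 × 2.05×10⁻⁴ × 72 = 0.008856 m
660 × 0.89 × 1.458×10⁻⁴ = 0.08564292 m
732–1832 m: 0.48 × 1100 × 0.7254×10⁻⁴ = 0.03830112 m
Δh = 0.008856 + 0.08564292 + 0.03830112 = 0.13280004 m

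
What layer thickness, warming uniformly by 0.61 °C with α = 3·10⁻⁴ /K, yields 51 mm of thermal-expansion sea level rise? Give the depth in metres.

H = Δh/(αΔT) = 0.051 / (3×10⁻⁴ × 0.61) ≈ 278.7 m

279 m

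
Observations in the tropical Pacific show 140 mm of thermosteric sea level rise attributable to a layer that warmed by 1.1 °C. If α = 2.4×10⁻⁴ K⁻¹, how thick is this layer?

H = Δh/(αΔT) = 0.14 / (2.4×10⁻⁴ × 1.1) ≈ 530.3 m

about 530 m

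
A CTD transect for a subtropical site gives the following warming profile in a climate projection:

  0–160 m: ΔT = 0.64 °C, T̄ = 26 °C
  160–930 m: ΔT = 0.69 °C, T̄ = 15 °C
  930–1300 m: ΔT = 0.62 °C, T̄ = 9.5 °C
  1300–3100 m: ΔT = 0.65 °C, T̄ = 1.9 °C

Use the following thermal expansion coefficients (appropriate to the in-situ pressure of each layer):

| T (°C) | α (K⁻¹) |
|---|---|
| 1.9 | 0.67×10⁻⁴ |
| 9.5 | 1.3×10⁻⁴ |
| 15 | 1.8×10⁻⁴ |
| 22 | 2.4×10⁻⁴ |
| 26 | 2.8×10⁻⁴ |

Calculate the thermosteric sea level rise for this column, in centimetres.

Layer 1 at 26 °C → α = 2.8×10⁻⁴ K⁻¹
Layer 2 at 15 °C → α = 1.8×10⁻⁴ K⁻¹
Layer 3 at 9.5 °C → α = 1.3×10⁻⁴ K⁻¹
Layer 4 at 1.9 °C → α = 0.67×10⁻⁴ K⁻¹
Layer 1: 0.64 × 160 × 2.8×10⁻⁴ = 0.028672 m
Layer 2: 770 × 1.8×10⁻⁴ × 0.69 = 0.095634 m
930–1300 m: 370 × 0.62 × 1.3×10⁻⁴ = 0.029822 m
0.65 × 0.67×10⁻⁴ × 1800 = 0.07839 m
Δh = 0.028672 + 0.095634 + 0.029822 + 0.07839 = 0.232518 m

Δh ≈ 23 cm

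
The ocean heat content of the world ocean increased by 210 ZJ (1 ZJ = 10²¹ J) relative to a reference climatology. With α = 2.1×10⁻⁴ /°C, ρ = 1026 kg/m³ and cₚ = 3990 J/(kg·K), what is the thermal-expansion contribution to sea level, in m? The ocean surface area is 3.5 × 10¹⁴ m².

Per unit area: Q = 210×10²¹ / (3.5×10¹⁴) = 6×10⁸ J/m²
Δh = αQ/(ρcₚ) = 2.1×10⁻⁴ × 6×10⁸ / (1026 × 3990) ≈ 0.030779 m

Δh = 0.0308 m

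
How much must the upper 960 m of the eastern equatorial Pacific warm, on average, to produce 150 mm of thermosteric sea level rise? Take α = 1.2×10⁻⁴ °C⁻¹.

ΔT = Δh/(αH) = 0.15 / (1.2×10⁻⁴ × 960) ≈ 1.302 K

ΔT ≈ 1.30 K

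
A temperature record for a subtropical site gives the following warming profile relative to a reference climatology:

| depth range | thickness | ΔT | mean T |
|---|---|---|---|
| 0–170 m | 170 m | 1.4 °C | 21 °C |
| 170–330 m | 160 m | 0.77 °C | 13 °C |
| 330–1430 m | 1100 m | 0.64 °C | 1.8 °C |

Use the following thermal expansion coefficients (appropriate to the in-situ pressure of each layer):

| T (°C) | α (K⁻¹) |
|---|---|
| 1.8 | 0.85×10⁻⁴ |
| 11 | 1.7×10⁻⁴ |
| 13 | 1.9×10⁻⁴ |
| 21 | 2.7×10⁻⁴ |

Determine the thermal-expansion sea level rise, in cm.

15 cm

Layer 1 at 21 °C → α = 2.7×10⁻⁴ K⁻¹
Layer 2 at 13 °C → α = 1.9×10⁻⁴ K⁻¹
Layer 3 at 1.8 °C → α = 0.85×10⁻⁴ K⁻¹
Layer 1: 2.7×10⁻⁴ × 170 × 1.4 = 0.06426 m
170–330 m: 160 × 1.9×10⁻⁴ × 0.77 = 0.023408 m
Layer 3: 0.64 × 0.85×10⁻⁴ × 1100 = 0.05984 m
Δh = 0.06426 + 0.023408 + 0.05984 = 0.147508 m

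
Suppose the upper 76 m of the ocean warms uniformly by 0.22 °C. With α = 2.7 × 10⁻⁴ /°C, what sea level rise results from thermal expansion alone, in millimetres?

about 4.5 mm

Δh = αΔT·H = 2.7×10⁻⁴ × 0.22 × 76 = 0.0045144 m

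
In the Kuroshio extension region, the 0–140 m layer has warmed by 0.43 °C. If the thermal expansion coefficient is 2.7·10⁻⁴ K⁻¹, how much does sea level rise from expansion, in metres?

Δh = αΔT·H = 2.7×10⁻⁴ × 0.43 × 140 = 0.016254 m

Δh ≈ 0.0163 m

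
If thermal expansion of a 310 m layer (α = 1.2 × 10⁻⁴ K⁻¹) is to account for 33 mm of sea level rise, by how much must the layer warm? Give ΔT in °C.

ΔT = Δh/(αH) = 0.033 / (1.2×10⁻⁴ × 310) ≈ 0.8871 °C

about 0.887 °C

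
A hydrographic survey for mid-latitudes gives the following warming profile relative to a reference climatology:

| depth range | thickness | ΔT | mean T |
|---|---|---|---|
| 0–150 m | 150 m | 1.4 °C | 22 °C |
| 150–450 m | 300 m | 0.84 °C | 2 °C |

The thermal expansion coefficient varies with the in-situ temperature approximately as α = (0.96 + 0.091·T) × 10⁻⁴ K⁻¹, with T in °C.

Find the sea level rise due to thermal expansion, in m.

0.0910 m

Layer 1: α = (0.96 + 0.091×22)×10⁻⁴ = 2.962×10⁻⁴ K⁻¹
Layer 2: α = (0.96 + 0.091×2)×10⁻⁴ = 1.142×10⁻⁴ K⁻¹
Layer 1: 150 × 1.4 × 2.962×10⁻⁴ = 0.062202 m
1.142×10⁻⁴ × 0.84 × 300 = 0.0287784 m
Δh = 0.062202 + 0.0287784 = 0.0909804 m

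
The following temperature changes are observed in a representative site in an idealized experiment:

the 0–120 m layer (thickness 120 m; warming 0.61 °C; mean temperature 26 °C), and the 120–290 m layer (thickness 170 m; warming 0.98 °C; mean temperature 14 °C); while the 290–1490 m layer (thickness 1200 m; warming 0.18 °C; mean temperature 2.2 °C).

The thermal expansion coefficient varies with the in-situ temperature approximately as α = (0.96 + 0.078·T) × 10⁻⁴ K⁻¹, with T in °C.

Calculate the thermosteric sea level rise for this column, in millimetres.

Layer 1: α = (0.96 + 0.078×26)×10⁻⁴ = 2.988×10⁻⁴ K⁻¹
Layer 2: α = (0.96 + 0.078×14)×10⁻⁴ = 2.052×10⁻⁴ K⁻¹
Layer 3: α = (0.96 + 0.078×2.2)×10⁻⁴ = 1.1316×10⁻⁴ K⁻¹
2.988×10⁻⁴ × 0.61 × 120 = 0.02187216 m
120–290 m: 2.052×10⁻⁴ × 170 × 0.98 = 0.03418632 m
290–1490 m: 1200 × 0.18 × 1.1316×10⁻⁴ = 0.02444256 m
Δh = 0.02187216 + 0.03418632 + 0.02444256 = 0.08050104 m

Δh = 80.5 mm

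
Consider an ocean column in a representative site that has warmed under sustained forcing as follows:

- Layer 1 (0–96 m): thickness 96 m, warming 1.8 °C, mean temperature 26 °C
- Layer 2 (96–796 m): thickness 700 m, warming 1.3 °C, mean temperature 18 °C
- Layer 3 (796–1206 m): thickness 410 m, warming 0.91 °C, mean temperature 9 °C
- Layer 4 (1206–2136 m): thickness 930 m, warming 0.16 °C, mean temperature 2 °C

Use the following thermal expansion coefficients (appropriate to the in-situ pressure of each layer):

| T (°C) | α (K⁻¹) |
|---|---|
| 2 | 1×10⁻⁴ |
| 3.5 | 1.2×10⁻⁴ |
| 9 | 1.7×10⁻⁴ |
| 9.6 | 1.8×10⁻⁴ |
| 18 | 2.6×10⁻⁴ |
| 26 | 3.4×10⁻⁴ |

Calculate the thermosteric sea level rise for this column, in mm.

Layer 1 at 26 °C → α = 3.4×10⁻⁴ K⁻¹
Layer 2 at 18 °C → α = 2.6×10⁻⁴ K⁻¹
Layer 3 at 9 °C → α = 1.7×10⁻⁴ K⁻¹
Layer 4 at 2 °C → α = 1×10⁻⁴ K⁻¹
3.4×10⁻⁴ × 1.8 × 96 = 0.058752 m
Layer 2: 2.6×10⁻⁴ × 1.3 × 700 = 0.23660 m
796–1206 m: 410 × 0.91 × 1.7×10⁻⁴ = 0.063427 m
1206–2136 m: 1×10⁻⁴ × 930 × 0.16 = 0.01488 m
Δh = 0.058752 + 0.23660 + 0.063427 + 0.01488 = 0.373659 m

Δh = 374 mm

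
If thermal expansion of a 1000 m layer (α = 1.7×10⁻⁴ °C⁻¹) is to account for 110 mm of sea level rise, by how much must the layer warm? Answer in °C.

ΔT = Δh/(αH) = 0.11 / (1.7×10⁻⁴ × 1000) ≈ 0.6471 °C

0.647 °C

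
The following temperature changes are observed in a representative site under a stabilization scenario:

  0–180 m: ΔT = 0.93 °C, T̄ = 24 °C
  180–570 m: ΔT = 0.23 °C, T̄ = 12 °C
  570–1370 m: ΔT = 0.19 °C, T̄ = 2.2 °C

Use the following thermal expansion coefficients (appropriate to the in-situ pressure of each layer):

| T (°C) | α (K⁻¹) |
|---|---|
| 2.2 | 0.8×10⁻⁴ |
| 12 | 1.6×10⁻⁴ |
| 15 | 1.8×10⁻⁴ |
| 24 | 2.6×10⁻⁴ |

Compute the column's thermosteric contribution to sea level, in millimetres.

Δh ≈ 70.0 mm

Layer 1 at 24 °C → α = 2.6×10⁻⁴ K⁻¹
Layer 2 at 12 °C → α = 1.6×10⁻⁴ K⁻¹
Layer 3 at 2.2 °C → α = 0.8×10⁻⁴ K⁻¹
0–180 m: 2.6×10⁻⁴ × 180 × 0.93 = 0.043524 m
180–570 m: 390 × 1.6×10⁻⁴ × 0.23 = 0.014352 m
570–1370 m: 0.19 × 0.8×10⁻⁴ × 800 = 0.01216 m
Δh = 0.043524 + 0.014352 + 0.01216 = 0.070036 m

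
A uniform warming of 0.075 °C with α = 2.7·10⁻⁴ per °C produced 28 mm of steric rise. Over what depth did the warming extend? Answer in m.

H ≈ 1380 m

H = Δh/(αΔT) = 0.028 / (2.7×10⁻⁴ × 0.075) ≈ 1383 m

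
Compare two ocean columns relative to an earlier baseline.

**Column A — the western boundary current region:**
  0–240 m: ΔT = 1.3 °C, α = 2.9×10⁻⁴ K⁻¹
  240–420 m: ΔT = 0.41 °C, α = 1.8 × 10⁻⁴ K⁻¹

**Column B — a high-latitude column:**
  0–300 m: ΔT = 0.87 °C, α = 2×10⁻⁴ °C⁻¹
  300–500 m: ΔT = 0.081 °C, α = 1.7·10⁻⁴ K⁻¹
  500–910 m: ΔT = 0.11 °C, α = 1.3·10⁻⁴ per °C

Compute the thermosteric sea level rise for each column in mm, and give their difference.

Δh_A ≈ 100 mm, Δh_B ≈ 61 mm; difference ≈ 43 mm

A 0–240 m: 240 × 2.9×10⁻⁴ × 1.3 = 0.09048 m
A 180 × 0.41 × 1.8×10⁻⁴ = 0.013284 m
A total: 0.103764 m
B 0–300 m: 0.87 × 300 × 2×10⁻⁴ = 0.05220 m
B 1.7×10⁻⁴ × 200 × 0.081 = 0.002754 m
B Layer 3: 410 × 1.3×10⁻⁴ × 0.11 = 0.005863 m
B total: 0.060817 m
Difference: 0.103764 − 0.060817 = 0.042947 m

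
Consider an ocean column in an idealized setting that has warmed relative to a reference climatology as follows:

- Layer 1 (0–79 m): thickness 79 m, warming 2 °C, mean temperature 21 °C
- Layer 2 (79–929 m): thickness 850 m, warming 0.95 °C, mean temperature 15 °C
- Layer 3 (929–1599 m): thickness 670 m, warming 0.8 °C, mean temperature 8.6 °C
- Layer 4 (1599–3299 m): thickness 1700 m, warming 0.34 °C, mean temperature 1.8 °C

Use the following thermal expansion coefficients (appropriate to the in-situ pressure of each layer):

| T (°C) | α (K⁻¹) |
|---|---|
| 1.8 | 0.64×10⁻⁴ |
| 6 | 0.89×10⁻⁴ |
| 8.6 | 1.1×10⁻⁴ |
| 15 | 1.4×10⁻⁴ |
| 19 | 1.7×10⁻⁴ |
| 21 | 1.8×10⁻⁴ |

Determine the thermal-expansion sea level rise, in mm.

Layer 1 at 21 °C → α = 1.8×10⁻⁴ K⁻¹
Layer 2 at 15 °C → α = 1.4×10⁻⁴ K⁻¹
Layer 3 at 8.6 °C → α = 1.1×10⁻⁴ K⁻¹
Layer 4 at 1.8 °C → α = 0.64×10⁻⁴ K⁻¹
Layer 1: 2 × 1.8×10⁻⁴ × 79 = 0.02844 m
Layer 2: 0.95 × 850 × 1.4×10⁻⁴ = 0.11305 m
0.8 × 1.1×10⁻⁴ × 670 = 0.05896 m
Layer 4: 0.34 × 1700 × 0.64×10⁻⁴ = 0.036992 m
Δh = 0.02844 + 0.11305 + 0.05896 + 0.036992 = 0.237442 m

240 mm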